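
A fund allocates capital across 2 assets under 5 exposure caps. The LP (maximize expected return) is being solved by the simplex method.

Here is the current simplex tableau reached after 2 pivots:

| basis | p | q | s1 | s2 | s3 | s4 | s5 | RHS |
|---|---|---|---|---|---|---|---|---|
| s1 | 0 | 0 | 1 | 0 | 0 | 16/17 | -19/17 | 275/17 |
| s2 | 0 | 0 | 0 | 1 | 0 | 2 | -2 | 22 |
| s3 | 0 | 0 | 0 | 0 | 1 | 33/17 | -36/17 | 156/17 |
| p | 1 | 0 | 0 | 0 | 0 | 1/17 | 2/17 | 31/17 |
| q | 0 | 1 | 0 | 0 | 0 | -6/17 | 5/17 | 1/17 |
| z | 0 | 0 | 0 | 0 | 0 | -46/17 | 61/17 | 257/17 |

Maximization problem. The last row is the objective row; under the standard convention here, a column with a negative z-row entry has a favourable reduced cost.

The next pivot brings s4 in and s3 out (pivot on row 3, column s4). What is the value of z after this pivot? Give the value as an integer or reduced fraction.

Minimum ratio for s4: (156/17)/(33/17) = 52/11.
z changes by −(z-row coeff of s4)·ratio = −(-46/17)·(52/11) = 2392/187.
New z = 257/17 + (2392/187) = 307/11.

307/11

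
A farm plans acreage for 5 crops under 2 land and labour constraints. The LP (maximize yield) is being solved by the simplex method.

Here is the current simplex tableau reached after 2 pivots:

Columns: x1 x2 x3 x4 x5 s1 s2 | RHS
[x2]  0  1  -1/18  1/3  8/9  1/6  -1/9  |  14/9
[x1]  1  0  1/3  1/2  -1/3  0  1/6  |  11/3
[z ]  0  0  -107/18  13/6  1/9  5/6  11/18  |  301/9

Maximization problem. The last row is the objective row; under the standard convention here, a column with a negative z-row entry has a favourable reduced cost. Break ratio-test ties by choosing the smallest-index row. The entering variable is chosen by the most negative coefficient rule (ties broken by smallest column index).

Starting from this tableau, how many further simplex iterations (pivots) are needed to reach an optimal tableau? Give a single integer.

2

pivot: x3 in, x1 out → z = 593/6
pivot: x5 in, x2 out → z = 114
No improving column remains; optimal.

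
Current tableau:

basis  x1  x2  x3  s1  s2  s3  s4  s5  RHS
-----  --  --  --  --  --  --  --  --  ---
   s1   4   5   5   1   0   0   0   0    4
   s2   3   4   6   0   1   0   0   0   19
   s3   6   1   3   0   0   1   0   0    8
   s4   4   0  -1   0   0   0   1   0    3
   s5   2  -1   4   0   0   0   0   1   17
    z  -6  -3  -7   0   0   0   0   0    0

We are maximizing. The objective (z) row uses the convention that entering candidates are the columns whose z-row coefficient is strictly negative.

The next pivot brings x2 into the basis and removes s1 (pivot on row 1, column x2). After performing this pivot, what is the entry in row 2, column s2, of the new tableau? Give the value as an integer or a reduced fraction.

Pivot element is row 1, column x2: 5.
Normalize row 1: new (row 1, s2) = 0/5 = 0.
row 2 ← row 2 − 4·(new row 1): 1 − 4·0 = 1.

1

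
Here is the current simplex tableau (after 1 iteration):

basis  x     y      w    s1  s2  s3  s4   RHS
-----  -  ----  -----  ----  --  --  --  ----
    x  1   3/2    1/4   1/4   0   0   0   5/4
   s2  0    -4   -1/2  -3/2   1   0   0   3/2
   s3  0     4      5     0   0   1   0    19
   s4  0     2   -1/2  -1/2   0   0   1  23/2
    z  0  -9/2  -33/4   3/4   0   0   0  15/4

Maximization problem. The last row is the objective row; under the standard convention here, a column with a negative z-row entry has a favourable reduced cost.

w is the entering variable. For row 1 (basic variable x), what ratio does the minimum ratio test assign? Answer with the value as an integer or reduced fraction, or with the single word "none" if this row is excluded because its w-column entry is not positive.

5

Ratio = RHS / (w entry) = (5/4) / (1/4) = 5.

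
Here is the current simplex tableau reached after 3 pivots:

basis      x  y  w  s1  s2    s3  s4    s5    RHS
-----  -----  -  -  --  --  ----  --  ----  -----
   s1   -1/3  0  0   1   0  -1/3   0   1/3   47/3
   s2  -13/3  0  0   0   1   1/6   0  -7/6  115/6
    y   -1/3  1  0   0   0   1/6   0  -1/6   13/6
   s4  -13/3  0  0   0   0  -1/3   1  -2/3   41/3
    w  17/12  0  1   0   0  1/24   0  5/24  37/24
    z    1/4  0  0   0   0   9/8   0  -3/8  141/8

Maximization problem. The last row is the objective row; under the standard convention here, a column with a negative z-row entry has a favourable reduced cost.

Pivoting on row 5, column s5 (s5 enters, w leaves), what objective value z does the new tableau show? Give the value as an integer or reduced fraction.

Minimum ratio for s5: (37/24)/(5/24) = 37/5.
z changes by −(z-row coeff of s5)·ratio = −(-3/8)·(37/5) = 111/40.
New z = 141/8 + (111/40) = 102/5.

102/5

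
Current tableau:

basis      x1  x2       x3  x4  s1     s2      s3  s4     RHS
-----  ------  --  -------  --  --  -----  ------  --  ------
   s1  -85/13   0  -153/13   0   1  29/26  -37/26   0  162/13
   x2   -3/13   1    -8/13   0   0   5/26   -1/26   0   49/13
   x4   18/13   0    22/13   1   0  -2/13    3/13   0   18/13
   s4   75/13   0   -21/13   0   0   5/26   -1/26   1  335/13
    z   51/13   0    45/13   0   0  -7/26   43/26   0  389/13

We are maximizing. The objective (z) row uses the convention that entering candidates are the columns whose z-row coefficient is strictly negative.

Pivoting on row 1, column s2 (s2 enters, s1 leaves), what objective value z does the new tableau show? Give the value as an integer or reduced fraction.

955/29

Minimum ratio for s2: (162/13)/(29/26) = 324/29.
z changes by −(z-row coeff of s2)·ratio = −(-7/26)·(324/29) = 1134/377.
New z = 389/13 + (1134/377) = 955/29.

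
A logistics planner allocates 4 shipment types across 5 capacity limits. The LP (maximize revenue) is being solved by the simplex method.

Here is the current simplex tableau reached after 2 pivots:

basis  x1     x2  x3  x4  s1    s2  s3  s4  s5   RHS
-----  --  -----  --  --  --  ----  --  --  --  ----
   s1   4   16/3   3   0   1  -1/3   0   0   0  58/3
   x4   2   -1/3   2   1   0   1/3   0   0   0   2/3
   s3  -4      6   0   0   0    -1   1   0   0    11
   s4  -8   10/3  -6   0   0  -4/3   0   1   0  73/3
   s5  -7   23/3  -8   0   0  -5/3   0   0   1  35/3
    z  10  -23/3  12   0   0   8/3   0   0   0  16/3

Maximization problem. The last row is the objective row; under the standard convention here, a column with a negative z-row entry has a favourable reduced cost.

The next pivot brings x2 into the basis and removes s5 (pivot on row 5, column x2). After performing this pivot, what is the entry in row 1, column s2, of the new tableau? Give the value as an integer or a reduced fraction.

Pivot element is row 5, column x2: 23/3.
Normalize row 5: new (row 5, s2) = (-5/3)/(23/3) = -5/23.
row 1 ← row 1 − (16/3)·(new row 5): -1/3 − (16/3)·(-5/23) = 19/23.

19/23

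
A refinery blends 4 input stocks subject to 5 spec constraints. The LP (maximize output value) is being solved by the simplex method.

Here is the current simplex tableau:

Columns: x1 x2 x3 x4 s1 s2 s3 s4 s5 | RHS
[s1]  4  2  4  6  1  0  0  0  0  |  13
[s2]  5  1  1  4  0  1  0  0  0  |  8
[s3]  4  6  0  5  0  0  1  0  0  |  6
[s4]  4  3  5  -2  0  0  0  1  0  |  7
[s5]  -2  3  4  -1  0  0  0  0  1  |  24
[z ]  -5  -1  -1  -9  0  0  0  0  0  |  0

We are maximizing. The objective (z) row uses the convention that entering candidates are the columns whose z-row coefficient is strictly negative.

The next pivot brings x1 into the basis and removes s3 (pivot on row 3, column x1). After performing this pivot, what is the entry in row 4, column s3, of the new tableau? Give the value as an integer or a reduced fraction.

-1

Pivot element is row 3, column x1: 4.
Normalize row 3: new (row 3, s3) = 1/4 = 1/4.
row 4 ← row 4 − 4·(new row 3): 0 − 4·(1/4) = -1.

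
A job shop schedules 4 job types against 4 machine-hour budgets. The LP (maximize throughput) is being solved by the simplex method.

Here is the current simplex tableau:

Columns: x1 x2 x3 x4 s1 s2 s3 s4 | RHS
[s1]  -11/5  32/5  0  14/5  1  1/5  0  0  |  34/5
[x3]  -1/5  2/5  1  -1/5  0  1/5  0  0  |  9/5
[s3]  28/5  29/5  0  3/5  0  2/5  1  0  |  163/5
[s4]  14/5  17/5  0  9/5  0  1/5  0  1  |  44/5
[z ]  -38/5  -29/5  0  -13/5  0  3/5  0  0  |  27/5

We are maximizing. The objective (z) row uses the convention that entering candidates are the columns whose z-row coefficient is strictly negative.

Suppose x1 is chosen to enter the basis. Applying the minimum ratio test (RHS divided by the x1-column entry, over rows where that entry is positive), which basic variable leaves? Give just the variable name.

s4

Ratios: row 1 (s1): entry -11/5 ≤ 0, skip; row 2 (x3): entry -1/5 ≤ 0, skip; row 3 (s3): (163/5)/(28/5) = 163/28; row 4 (s4): (44/5)/(14/5) = 22/7.
Minimum ratio 22/7 is in the s4 row, so s4 leaves.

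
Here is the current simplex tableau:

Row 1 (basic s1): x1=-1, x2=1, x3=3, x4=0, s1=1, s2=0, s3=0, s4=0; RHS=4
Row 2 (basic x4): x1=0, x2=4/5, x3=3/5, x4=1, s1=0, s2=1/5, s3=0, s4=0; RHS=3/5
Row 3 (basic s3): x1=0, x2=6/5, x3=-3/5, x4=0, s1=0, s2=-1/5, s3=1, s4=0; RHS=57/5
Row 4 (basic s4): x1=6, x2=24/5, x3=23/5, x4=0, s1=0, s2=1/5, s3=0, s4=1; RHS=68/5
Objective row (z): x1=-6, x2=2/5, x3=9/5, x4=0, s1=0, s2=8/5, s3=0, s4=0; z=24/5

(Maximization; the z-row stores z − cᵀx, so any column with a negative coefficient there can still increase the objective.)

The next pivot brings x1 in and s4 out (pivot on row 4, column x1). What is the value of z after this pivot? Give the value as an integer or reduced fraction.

Minimum ratio for x1: (68/5)/6 = 34/15.
z changes by −(z-row coeff of x1)·ratio = −(-6)·(34/15) = 68/5.
New z = 24/5 + (68/5) = 92/5.

92/5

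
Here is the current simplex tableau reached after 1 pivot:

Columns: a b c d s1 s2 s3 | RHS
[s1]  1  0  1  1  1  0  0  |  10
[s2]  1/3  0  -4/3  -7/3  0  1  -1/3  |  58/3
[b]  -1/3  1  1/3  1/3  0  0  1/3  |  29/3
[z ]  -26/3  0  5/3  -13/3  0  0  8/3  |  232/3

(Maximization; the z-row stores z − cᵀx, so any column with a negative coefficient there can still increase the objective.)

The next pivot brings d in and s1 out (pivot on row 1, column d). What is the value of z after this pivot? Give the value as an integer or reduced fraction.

362/3

Minimum ratio for d: 10/1 = 10.
z changes by −(z-row coeff of d)·ratio = −(-13/3)·10 = 130/3.
New z = 232/3 + (130/3) = 362/3.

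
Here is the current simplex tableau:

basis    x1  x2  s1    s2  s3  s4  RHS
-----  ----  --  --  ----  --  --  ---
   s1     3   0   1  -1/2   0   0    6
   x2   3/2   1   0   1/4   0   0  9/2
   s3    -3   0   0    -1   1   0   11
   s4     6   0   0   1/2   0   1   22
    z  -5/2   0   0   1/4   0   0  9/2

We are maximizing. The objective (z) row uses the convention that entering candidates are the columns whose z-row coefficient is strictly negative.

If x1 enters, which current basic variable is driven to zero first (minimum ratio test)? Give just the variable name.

Ratios: row 1 (s1): 6/3 = 2; row 2 (x2): (9/2)/(3/2) = 3; row 3 (s3): entry -3 ≤ 0, skip; row 4 (s4): 22/6 = 11/3.
Minimum ratio 2 is in the s1 row, so s1 leaves.

s1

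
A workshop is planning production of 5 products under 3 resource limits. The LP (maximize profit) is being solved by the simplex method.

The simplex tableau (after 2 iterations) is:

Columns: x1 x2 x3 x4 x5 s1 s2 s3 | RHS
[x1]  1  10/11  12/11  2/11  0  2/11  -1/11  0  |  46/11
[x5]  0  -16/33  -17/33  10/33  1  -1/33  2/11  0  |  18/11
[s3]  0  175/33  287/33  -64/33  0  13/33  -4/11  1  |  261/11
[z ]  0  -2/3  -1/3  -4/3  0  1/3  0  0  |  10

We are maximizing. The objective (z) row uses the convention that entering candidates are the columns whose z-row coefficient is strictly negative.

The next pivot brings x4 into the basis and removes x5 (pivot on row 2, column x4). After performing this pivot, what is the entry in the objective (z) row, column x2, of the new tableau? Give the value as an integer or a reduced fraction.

-14/5

Pivot element is row 2, column x4: 10/33.
Normalize row 2: new (row 2, x2) = (-16/33)/(10/33) = -8/5.
z-row ← z-row − (-4/3)·(new row 2): -2/3 − (-4/3)·(-8/5) = -14/5.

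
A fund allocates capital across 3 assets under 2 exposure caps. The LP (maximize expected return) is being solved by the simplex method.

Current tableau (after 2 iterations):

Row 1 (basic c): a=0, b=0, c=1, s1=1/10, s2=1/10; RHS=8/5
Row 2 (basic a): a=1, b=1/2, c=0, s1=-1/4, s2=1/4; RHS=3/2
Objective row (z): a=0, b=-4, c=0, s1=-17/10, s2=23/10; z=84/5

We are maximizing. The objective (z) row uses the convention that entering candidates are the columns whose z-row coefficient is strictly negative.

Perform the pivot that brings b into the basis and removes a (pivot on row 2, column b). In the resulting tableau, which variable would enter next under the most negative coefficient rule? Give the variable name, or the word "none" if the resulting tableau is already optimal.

s1

Pivot element 1/2. New z-row = old z-row − (-4)·(row 2/(1/2)).
Updated z-row coefficients: a: 8, b: 0, c: 0, s1: -37/10, s2: 43/10.
The most negative is -37/10 in column s1, so s1 would enter next.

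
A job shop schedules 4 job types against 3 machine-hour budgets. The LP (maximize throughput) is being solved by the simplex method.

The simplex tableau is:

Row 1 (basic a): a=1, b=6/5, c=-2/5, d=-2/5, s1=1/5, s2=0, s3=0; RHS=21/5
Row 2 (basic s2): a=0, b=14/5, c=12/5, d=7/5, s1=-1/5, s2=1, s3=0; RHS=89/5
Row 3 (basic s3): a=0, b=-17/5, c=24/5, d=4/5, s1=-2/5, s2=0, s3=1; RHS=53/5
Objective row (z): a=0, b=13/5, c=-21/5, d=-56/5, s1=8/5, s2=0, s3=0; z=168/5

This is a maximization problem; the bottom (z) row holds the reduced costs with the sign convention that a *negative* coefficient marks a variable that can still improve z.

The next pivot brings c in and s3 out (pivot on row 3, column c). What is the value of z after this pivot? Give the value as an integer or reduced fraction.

Minimum ratio for c: (53/5)/(24/5) = 53/24.
z changes by −(z-row coeff of c)·ratio = −(-21/5)·(53/24) = 371/40.
New z = 168/5 + (371/40) = 343/8.

343/8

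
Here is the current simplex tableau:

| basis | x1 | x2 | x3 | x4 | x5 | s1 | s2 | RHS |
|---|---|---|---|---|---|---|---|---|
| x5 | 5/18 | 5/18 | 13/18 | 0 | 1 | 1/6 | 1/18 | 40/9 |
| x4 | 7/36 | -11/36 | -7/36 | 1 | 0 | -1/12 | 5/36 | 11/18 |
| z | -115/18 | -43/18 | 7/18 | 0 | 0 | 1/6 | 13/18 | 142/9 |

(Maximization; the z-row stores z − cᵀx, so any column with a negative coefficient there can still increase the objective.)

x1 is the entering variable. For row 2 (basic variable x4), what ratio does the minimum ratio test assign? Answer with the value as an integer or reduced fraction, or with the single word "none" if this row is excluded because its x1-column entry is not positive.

Ratio = RHS / (x1 entry) = (11/18) / (7/36) = 22/7.

22/7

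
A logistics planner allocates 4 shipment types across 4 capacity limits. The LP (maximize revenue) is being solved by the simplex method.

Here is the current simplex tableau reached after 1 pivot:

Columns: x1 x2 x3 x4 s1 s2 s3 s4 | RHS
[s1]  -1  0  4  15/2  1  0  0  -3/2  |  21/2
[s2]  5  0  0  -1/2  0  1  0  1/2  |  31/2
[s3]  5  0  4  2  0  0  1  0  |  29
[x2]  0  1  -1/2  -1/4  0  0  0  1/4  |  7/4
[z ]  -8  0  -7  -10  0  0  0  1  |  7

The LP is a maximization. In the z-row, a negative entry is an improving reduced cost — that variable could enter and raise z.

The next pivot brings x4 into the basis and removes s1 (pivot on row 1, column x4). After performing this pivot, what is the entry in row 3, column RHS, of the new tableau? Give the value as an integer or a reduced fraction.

131/5

Pivot element is row 1, column x4: 15/2.
Normalize row 1: new (row 1, RHS) = (21/2)/(15/2) = 7/5.
row 3 ← row 3 − 2·(new row 1): 29 − 2·(7/5) = 131/5.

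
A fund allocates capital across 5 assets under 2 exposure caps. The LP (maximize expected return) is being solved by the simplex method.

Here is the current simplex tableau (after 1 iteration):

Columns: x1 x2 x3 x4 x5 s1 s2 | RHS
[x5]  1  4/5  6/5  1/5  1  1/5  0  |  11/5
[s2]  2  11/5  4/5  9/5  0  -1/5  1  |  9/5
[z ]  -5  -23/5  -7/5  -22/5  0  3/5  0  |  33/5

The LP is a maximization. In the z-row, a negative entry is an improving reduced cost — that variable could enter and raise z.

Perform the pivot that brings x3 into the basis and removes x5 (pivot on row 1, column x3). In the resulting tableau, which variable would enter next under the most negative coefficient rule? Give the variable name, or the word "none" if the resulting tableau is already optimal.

x4

Pivot element 6/5. New z-row = old z-row − (-7/5)·(row 1/(6/5)).
Updated z-row coefficients: x1: -23/6, x2: -11/3, x3: 0, x4: -25/6, x5: 7/6, s1: 5/6, s2: 0.
The most negative is -25/6 in column x4, so x4 would enter next.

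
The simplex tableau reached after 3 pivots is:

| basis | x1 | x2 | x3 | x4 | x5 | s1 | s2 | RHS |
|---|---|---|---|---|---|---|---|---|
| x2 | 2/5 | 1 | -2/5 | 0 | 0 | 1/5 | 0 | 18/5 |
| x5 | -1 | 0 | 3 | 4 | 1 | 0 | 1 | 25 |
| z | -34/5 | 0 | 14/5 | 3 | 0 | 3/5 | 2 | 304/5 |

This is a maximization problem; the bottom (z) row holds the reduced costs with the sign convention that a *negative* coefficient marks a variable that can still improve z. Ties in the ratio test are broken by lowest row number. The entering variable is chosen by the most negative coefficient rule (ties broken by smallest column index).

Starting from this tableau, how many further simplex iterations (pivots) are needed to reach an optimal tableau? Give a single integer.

pivot: x1 in, x2 out → z = 122
pivot: x3 in, x5 out → z = 190
No improving column remains; optimal.

2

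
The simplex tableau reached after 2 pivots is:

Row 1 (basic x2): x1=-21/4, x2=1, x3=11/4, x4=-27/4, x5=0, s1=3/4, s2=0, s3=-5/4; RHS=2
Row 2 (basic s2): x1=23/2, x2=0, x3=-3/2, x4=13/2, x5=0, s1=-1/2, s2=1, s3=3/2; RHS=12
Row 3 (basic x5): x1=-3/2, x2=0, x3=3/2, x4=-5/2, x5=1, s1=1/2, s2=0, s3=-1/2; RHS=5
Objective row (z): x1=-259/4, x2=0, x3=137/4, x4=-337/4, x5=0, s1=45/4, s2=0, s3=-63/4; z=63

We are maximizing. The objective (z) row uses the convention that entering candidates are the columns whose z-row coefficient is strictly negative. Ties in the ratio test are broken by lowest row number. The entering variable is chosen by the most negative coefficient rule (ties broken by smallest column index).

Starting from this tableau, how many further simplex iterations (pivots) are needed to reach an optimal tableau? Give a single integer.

1

pivot: x4 in, s2 out → z = 2841/13
No improving column remains; optimal.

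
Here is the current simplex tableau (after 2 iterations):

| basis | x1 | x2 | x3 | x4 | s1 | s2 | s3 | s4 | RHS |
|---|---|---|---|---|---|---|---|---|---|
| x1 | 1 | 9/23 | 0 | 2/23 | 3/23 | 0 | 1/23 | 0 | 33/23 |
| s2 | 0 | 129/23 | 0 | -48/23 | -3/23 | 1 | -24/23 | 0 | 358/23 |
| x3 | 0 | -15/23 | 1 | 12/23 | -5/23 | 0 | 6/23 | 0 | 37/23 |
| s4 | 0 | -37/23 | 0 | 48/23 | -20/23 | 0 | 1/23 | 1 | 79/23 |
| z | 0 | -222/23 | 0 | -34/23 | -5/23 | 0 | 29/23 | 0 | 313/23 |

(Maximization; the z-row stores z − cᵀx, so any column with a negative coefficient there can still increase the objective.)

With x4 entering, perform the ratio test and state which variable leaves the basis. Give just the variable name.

s4

Ratios: row 1 (x1): (33/23)/(2/23) = 33/2; row 2 (s2): entry -48/23 ≤ 0, skip; row 3 (x3): (37/23)/(12/23) = 37/12; row 4 (s4): (79/23)/(48/23) = 79/48.
Minimum ratio 79/48 is in the s4 row, so s4 leaves.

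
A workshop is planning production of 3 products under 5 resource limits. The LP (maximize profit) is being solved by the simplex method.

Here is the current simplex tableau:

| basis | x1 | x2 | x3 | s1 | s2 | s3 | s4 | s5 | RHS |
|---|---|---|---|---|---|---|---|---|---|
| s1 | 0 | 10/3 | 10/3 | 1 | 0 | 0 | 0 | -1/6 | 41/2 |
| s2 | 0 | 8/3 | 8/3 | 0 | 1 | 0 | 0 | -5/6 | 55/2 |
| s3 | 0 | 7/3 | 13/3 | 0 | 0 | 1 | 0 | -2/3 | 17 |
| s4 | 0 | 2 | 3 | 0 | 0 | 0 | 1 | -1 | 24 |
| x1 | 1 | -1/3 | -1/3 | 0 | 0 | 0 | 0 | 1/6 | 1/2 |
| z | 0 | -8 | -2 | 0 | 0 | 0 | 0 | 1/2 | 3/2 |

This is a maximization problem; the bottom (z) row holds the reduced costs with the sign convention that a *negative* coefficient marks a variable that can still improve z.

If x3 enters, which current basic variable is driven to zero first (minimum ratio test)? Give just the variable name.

s3

Ratios: row 1 (s1): (41/2)/(10/3) = 123/20; row 2 (s2): (55/2)/(8/3) = 165/16; row 3 (s3): 17/(13/3) = 51/13; row 4 (s4): 24/3 = 8; row 5 (x1): entry -1/3 ≤ 0, skip.
Minimum ratio 51/13 is in the s3 row, so s3 leaves.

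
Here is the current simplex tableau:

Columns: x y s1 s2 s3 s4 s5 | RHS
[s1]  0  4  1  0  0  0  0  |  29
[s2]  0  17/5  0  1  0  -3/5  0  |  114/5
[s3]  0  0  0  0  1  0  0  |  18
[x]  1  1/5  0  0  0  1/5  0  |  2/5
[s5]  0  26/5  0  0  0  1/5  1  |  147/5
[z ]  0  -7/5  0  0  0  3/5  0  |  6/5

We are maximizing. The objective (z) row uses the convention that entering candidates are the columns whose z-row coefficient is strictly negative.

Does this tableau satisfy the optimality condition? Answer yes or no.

Column y has objective-row coefficient -7/5, which is negative; an improving pivot exists, so not yet optimal.

no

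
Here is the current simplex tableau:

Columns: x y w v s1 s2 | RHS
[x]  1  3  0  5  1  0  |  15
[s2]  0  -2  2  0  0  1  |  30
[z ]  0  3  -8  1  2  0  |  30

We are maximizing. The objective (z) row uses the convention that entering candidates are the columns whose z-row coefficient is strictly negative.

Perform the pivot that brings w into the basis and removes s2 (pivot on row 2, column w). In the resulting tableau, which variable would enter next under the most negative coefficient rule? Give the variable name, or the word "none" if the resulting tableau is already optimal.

y

Pivot element 2. New z-row = old z-row − (-8)·(row 2/2).
Updated z-row coefficients: x: 0, y: -5, w: 0, v: 1, s1: 2, s2: 4.
The most negative is -5 in column y, so y would enter next.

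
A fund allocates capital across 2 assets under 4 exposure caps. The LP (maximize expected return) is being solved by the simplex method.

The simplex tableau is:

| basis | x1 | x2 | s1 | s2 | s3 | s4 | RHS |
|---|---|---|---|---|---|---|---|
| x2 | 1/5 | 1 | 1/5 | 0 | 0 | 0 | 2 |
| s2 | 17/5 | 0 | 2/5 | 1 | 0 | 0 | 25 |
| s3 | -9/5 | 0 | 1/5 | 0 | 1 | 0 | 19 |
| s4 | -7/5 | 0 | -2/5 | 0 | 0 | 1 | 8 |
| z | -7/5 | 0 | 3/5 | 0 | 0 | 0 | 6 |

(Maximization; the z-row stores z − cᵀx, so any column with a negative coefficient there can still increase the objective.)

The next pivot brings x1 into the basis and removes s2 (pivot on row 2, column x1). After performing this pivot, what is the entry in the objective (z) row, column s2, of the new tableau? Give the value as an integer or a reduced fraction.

7/17

Pivot element is row 2, column x1: 17/5.
Normalize row 2: new (row 2, s2) = 1/(17/5) = 5/17.
z-row ← z-row − (-7/5)·(new row 2): 0 − (-7/5)·(5/17) = 7/17.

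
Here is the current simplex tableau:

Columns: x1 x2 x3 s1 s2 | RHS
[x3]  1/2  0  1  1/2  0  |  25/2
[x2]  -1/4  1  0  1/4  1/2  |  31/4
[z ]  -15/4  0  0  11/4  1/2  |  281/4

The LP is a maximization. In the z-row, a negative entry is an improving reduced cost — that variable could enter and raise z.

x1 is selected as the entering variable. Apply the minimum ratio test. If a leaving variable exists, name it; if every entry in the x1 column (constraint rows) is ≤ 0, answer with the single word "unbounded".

x3

Ratios: row 1 (x3): (25/2)/(1/2) = 25; row 2 (x2): entry -1/4 ≤ 0, skip.
Minimum ratio is in the x3 row, so x3 leaves.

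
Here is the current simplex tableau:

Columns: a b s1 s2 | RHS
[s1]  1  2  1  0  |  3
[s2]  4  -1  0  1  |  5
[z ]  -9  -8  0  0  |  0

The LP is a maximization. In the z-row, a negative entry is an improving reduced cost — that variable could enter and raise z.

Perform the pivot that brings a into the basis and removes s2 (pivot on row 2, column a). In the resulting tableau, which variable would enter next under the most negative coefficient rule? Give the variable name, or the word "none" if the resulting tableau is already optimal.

b

Pivot element 4. New z-row = old z-row − (-9)·(row 2/4).
Updated z-row coefficients: a: 0, b: -41/4, s1: 0, s2: 9/4.
The most negative is -41/4 in column b, so b would enter next.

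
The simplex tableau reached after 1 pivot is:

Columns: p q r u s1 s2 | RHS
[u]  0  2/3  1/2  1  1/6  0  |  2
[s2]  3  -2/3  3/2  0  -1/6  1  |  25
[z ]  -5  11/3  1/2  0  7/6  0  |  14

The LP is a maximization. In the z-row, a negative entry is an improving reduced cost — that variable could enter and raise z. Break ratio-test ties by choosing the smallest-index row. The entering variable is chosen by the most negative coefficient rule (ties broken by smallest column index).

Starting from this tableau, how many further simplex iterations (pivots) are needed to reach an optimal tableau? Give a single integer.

pivot: p in, s2 out → z = 167/3
No improving column remains; optimal.

1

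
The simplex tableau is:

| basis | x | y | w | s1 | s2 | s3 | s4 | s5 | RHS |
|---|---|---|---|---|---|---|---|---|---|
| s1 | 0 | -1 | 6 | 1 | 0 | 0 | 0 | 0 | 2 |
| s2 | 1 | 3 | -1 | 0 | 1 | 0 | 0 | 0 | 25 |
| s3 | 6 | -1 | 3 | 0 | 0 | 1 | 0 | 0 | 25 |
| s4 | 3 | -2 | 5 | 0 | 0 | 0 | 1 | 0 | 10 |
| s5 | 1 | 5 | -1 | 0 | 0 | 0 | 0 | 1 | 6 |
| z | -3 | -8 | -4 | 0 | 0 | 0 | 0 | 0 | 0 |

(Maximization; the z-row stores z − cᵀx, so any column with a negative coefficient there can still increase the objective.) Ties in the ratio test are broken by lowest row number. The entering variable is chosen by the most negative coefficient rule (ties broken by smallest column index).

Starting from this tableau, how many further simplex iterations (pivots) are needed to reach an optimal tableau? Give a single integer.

3

pivot: y in, s5 out → z = 48/5
pivot: w in, s1 out → z = 368/29
pivot: x in, s4 out → z = 769/47
No improving column remains; optimal.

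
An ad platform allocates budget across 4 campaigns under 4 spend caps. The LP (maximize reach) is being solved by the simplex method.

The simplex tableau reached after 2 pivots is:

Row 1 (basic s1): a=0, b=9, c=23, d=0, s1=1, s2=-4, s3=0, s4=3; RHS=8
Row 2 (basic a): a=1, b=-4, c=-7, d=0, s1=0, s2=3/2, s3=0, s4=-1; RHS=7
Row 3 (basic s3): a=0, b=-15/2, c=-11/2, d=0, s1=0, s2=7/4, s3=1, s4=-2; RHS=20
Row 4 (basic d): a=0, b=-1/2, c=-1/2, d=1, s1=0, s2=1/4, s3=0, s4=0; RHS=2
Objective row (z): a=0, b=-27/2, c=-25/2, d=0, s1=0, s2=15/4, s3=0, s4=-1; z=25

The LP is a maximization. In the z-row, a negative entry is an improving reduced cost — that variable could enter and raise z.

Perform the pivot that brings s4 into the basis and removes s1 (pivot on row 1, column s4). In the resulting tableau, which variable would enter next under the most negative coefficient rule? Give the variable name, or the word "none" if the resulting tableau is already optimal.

b

Pivot element 3. New z-row = old z-row − (-1)·(row 1/3).
Updated z-row coefficients: a: 0, b: -21/2, c: -29/6, d: 0, s1: 1/3, s2: 29/12, s3: 0, s4: 0.
The most negative is -21/2 in column b, so b would enter next.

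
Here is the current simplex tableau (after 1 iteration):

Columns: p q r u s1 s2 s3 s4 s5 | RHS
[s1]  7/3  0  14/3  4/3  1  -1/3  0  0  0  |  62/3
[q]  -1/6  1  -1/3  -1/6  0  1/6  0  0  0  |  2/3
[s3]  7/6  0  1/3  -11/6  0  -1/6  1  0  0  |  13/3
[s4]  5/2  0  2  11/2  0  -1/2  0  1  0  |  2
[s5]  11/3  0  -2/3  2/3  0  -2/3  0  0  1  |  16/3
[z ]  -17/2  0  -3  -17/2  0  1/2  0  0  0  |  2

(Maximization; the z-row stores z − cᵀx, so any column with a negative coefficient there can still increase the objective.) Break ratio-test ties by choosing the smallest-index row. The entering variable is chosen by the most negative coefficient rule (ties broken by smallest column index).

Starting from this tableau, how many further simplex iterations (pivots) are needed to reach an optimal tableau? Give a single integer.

2

pivot: p in, s4 out → z = 44/5
pivot: s2 in, q out → z = 16
No improving column remains; optimal.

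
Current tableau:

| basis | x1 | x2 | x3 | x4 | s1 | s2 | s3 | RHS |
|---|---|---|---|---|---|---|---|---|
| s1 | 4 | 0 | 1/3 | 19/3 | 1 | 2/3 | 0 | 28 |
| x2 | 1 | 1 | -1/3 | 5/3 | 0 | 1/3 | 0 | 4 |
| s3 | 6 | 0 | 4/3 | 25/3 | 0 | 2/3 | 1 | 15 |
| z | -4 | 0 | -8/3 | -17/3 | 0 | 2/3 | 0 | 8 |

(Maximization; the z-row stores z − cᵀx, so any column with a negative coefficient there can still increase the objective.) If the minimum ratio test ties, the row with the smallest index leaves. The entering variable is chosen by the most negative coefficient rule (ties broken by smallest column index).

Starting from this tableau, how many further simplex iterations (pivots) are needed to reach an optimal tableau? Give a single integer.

2

pivot: x4 in, s3 out → z = 91/5
pivot: x3 in, x4 out → z = 38
No improving column remains; optimal.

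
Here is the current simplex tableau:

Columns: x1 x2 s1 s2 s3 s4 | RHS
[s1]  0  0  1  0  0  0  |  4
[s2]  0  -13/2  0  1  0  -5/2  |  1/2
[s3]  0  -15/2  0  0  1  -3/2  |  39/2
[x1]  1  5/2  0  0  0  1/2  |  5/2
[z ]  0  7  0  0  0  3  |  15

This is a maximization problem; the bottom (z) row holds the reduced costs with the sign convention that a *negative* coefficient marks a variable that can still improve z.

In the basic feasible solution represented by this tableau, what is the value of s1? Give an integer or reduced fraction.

s1 is basic (row 1); its value is the RHS of that row: 4.

4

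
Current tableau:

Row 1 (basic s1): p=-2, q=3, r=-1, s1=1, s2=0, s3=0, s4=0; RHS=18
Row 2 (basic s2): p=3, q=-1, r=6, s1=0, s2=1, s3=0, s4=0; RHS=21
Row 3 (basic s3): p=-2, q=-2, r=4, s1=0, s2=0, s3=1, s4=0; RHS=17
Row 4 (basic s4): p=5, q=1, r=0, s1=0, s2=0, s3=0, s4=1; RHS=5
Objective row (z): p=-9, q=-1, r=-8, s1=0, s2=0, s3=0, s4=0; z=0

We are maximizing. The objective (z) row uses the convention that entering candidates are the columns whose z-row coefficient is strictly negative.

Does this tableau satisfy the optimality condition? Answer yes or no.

no

Column p has objective-row coefficient -9, which is negative; an improving pivot exists, so not yet optimal.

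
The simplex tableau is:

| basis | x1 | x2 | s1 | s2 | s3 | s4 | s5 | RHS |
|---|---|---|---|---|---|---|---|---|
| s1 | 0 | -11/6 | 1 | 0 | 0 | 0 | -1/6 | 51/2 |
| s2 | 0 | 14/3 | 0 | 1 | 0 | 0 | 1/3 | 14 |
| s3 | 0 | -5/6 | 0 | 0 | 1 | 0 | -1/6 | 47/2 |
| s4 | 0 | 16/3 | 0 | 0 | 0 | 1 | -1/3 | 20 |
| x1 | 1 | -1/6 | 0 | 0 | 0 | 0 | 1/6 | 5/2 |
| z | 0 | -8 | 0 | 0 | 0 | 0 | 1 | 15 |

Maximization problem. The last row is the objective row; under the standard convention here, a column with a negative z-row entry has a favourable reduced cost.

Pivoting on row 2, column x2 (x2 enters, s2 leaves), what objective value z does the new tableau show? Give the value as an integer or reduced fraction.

Minimum ratio for x2: 14/(14/3) = 3.
z changes by −(z-row coeff of x2)·ratio = −(-8)·3 = 24.
New z = 15 + 24 = 39.

39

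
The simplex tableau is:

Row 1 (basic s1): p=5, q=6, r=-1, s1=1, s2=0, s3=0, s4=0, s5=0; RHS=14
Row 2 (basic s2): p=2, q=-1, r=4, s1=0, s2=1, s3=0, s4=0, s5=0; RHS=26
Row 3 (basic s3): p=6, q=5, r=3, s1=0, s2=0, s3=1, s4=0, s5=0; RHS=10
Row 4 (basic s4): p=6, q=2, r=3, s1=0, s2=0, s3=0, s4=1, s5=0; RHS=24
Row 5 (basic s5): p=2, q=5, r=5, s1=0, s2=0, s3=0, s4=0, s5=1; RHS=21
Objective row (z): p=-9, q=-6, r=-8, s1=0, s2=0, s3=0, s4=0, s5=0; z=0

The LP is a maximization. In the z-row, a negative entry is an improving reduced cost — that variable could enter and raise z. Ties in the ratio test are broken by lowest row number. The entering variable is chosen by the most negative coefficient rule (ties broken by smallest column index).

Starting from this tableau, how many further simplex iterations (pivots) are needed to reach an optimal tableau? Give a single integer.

pivot: p in, s3 out → z = 15
pivot: r in, p out → z = 80/3
No improving column remains; optimal.

2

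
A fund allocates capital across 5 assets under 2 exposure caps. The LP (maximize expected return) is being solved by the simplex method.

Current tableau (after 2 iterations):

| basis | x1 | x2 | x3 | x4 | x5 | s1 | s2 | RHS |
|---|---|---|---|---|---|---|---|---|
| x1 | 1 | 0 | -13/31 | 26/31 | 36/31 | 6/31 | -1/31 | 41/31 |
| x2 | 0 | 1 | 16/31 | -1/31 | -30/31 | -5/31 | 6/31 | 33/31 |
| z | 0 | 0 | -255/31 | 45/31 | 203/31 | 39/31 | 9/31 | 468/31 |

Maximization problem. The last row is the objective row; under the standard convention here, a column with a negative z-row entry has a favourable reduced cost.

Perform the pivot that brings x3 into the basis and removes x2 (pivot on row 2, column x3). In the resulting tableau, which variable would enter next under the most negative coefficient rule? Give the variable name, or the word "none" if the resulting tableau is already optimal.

Pivot element 16/31. New z-row = old z-row − (-255/31)·(row 2/(16/31)).
Updated z-row coefficients: x1: 0, x2: 255/16, x3: 0, x4: 15/16, x5: -71/8, s1: -21/16, s2: 27/8.
The most negative is -71/8 in column x5, so x5 would enter next.

x5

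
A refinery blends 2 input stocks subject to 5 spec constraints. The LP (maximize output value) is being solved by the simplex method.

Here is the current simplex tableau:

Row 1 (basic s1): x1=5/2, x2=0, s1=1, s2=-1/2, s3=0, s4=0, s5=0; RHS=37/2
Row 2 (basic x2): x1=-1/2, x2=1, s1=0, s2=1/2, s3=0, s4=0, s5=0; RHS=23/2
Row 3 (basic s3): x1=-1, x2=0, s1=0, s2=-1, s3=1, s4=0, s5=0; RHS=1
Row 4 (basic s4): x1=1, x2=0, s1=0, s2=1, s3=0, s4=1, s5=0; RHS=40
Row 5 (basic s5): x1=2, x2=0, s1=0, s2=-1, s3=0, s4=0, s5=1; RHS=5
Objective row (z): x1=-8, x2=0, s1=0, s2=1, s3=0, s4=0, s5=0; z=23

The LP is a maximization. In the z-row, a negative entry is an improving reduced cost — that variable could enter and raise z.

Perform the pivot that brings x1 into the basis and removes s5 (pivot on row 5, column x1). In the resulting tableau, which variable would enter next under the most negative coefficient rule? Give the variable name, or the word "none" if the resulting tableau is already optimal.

Pivot element 2. New z-row = old z-row − (-8)·(row 5/2).
Updated z-row coefficients: x1: 0, x2: 0, s1: 0, s2: -3, s3: 0, s4: 0, s5: 4.
The most negative is -3 in column s2, so s2 would enter next.

s2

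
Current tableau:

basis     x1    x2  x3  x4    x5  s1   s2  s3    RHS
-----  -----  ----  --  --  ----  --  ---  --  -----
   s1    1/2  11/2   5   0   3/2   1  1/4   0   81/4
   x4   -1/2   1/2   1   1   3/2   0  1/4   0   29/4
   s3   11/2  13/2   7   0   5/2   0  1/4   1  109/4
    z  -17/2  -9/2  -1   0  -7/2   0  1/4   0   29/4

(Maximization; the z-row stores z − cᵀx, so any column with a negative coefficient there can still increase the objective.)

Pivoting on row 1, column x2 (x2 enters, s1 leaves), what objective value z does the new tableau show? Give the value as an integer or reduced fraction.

262/11

Minimum ratio for x2: (81/4)/(11/2) = 81/22.
z changes by −(z-row coeff of x2)·ratio = −(-9/2)·(81/22) = 729/44.
New z = 29/4 + (729/44) = 262/11.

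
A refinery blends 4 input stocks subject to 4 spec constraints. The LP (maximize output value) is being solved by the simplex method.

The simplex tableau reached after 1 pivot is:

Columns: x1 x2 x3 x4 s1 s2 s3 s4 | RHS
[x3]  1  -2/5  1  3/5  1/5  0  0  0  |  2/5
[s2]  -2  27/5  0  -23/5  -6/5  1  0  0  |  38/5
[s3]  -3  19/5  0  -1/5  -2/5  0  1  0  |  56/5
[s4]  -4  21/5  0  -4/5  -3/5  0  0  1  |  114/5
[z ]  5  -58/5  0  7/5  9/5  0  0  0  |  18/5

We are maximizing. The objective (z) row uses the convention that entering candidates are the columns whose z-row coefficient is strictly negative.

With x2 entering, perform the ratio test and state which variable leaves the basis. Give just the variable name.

Ratios: row 1 (x3): entry -2/5 ≤ 0, skip; row 2 (s2): (38/5)/(27/5) = 38/27; row 3 (s3): (56/5)/(19/5) = 56/19; row 4 (s4): (114/5)/(21/5) = 38/7.
Minimum ratio 38/27 is in the s2 row, so s2 leaves.

s2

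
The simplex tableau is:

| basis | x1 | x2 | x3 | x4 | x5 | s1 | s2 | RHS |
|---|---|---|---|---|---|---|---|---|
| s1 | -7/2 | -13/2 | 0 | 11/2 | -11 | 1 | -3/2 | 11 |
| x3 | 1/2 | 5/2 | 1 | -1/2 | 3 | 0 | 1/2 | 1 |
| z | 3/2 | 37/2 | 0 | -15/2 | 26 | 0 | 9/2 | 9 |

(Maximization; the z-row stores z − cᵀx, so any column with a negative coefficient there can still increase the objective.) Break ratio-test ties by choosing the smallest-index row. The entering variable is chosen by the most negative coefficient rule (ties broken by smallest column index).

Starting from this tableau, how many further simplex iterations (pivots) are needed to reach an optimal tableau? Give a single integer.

2

pivot: x4 in, s1 out → z = 24
pivot: x1 in, x3 out → z = 60
No improving column remains; optimal.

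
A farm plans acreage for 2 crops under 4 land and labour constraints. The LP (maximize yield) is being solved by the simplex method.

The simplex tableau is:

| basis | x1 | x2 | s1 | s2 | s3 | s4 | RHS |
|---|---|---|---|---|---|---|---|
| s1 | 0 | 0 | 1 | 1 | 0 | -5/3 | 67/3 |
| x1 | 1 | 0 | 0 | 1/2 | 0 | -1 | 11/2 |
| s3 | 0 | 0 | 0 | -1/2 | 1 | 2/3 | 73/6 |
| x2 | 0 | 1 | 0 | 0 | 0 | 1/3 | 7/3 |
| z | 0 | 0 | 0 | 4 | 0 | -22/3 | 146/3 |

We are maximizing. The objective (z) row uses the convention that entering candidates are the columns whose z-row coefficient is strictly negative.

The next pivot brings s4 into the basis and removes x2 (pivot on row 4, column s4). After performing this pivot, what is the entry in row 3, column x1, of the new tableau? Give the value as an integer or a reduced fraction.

Pivot element is row 4, column s4: 1/3.
Normalize row 4: new (row 4, x1) = 0/(1/3) = 0.
row 3 ← row 3 − (2/3)·(new row 4): 0 − (2/3)·0 = 0.

0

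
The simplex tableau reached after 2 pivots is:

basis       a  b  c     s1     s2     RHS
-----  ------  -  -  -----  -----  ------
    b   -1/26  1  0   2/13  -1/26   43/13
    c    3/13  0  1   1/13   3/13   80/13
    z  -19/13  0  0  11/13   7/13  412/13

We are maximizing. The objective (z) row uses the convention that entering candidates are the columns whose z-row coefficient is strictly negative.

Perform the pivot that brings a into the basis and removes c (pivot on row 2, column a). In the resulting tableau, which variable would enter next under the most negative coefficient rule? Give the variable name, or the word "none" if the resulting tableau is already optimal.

none

Pivot element 3/13. New z-row = old z-row − (-19/13)·(row 2/(3/13)).
Updated z-row coefficients: a: 0, b: 0, c: 19/3, s1: 4/3, s2: 2.
No coefficient is strictly negative; the tableau after this pivot is optimal.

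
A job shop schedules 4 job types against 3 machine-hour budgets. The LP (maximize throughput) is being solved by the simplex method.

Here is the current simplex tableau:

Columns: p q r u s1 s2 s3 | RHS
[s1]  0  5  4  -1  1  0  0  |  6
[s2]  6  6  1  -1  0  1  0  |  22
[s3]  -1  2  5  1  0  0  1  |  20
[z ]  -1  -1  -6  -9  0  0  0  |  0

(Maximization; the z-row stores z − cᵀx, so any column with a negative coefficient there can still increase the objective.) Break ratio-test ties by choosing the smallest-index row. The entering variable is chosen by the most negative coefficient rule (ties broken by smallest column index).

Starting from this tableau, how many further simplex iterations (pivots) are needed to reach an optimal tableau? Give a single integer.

2

pivot: u in, s3 out → z = 180
pivot: p in, s2 out → z = 264
No improving column remains; optimal.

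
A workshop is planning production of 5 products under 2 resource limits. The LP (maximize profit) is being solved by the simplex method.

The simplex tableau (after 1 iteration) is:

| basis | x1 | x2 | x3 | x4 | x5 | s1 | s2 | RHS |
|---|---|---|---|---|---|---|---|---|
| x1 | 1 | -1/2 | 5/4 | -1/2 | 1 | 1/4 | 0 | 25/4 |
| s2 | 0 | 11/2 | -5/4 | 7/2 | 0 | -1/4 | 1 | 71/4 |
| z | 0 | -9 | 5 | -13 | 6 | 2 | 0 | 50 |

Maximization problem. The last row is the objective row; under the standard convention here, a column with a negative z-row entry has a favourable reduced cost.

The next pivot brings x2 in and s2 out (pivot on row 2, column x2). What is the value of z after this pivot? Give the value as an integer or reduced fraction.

Minimum ratio for x2: (71/4)/(11/2) = 71/22.
z changes by −(z-row coeff of x2)·ratio = −(-9)·(71/22) = 639/22.
New z = 50 + (639/22) = 1739/22.

1739/22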